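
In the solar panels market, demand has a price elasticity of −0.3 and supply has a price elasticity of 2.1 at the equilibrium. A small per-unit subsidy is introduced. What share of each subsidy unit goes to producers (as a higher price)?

For a small subsidy around the equilibrium, the benefit split depends on the relative slopes, which at a point are proportional to the elasticities.
Buyer share = εs/(εs + |εd|) = 2.1/(2.1 + 0.3) = 0.875; seller share = |εd|/(εs + |εd|) = 0.125.
So producers capture 0.125 of the subsidy.

Producer share = 0.125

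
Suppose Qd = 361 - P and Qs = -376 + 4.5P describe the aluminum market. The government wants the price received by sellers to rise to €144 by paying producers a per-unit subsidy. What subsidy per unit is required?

Required subsidy s = €55 per unit

At a seller price of 144, quantity supplied is -376 + 4.5·144 = 272.
Buyers absorb 272 only when they pay Pb with 361 − 1·Pb = 272, i.e. Pb = 89.
s = Ps − Pb = 144 − 89 = 55.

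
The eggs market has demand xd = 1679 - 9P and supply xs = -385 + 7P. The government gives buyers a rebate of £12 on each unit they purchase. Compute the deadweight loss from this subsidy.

Pre-subsidy: 1679 - 9P = -385 + 7P gives P* = 129, x* = 518.
With the rebate, buyers effectively pay Pb = Ps − 12, where Ps is the price sellers receive.
Demand in terms of Ps becomes xd = 1679 − 9(Ps − 12) = 1787 - 9Ps. Setting this equal to supply: 1787 - 9Ps = -385 + 7Ps, so Ps = 135.75.
Buyers pay Pb = 135.75 − 12 = 123.75; x' = -385 + 7·135.75 = 565.25.
The subsidy expands output by 565.25 − 518 = 47.25 past the efficient level; on those units the gap between marginal cost and willingness to pay runs from 0 up to 12.
DWL = ½ × 12 × 47.25 = 283.5.

Deadweight loss = £283.5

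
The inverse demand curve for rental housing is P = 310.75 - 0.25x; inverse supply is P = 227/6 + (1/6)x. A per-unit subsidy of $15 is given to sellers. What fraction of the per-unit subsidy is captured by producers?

Producer share = 0.4

Pre-subsidy: 310.75 - 0.25x = 227/6 + (1/6)x gives x* = 655 and P* = 147.
With the subsidy, sellers receive Ps = Pb + 15 for each unit, where Pb is the price buyers pay.
On the curves, Pb = 310.75 - 0.25x and Ps = 227/6 + (1/6)x; the wedge Ps − Pb = 15 gives 227/6 + (1/6)x − (310.75 - 0.25x) = 15, so x' = 691.
Then Pb = 310.75 − 0.25·691 = 138 and Ps = 227/6 + (1/6)·691 = 153.
Buyers' price falls by P* − Pb = 147 − 138 = 9; sellers' price rises by Ps − P* = 153 − 147 = 6.
So producers capture 6/15 = 0.4 of each unit of subsidy.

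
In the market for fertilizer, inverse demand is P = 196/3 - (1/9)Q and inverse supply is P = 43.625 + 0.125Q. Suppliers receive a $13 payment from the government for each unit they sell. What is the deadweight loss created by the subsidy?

Pre-subsidy: 196/3 - (1/9)Q = 43.625 + 0.125Q gives Q* = 1563/17 and P* = 937/17.
With the subsidy, sellers receive Ps = Pb + 13 for each unit, where Pb is the price buyers pay.
On the curves, Pb = 196/3 - (1/9)Q and Ps = 43.625 + 0.125Q; the wedge Ps − Pb = 13 gives 43.625 + 0.125Q − (196/3 - (1/9)Q) = 13, so Q' = 147.
Then Pb = 196/3 − (1/9)·147 = 49 and Ps = 43.625 + 0.125·147 = 62.
The subsidy expands output by 147 − 1563/17 = 936/17 past the efficient level; on those units the gap between marginal cost and willingness to pay runs from 0 up to 13.
DWL = ½ × 13 × 936/17 = 6084/17.

Deadweight loss = 6084/17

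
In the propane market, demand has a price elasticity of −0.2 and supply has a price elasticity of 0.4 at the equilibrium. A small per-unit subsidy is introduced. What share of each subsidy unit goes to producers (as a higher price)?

Producer share = 1/3

For a small subsidy around the equilibrium, the benefit split depends on the relative slopes, which at a point are proportional to the elasticities.
Buyer share = εs/(εs + |εd|) = 0.4/(0.4 + 0.2) = 2/3; seller share = |εd|/(εs + |εd|) = 1/3.
So producers capture 1/3 of the subsidy.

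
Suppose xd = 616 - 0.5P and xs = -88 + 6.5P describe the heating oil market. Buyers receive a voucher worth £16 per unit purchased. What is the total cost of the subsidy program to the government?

Government cost = 64192/7

Pre-subsidy: 616 - 0.5P = -88 + 6.5P gives P* = 704/7, x* = 3960/7.
With the rebate, buyers effectively pay Pb = Ps − 16, where Ps is the price sellers receive.
Demand in terms of Ps becomes xd = 616 − 0.5(Ps − 16) = 624 - 0.5Ps. Setting this equal to supply: 624 - 0.5Ps = -88 + 6.5Ps, so Ps = 712/7.
Buyers pay Pb = 712/7 − 16 = 600/7; x' = -88 + 6.5·(712/7) = 4012/7.
Government outlay = subsidy × quantity = 16 × 4012/7 = 64192/7.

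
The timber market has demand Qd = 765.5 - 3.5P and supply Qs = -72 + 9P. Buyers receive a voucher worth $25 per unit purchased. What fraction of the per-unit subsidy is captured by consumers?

Consumer share = 0.72

Pre-subsidy: 765.5 - 3.5P = -72 + 9P gives P* = 67, Q* = 531.
With the rebate, buyers effectively pay Pb = Ps − 25, where Ps is the price sellers receive.
Demand in terms of Ps becomes Qd = 765.5 − 3.5(Ps − 25) = 853 - 3.5Ps. Setting this equal to supply: 853 - 3.5Ps = -72 + 9Ps, so Ps = 74.
Buyers pay Pb = 74 − 25 = 49; Q' = -72 + 9·74 = 594.
Buyers' price falls by P* − Pb = 67 − 49 = 18; sellers' price rises by Ps − P* = 74 − 67 = 7.
So consumers capture 18/25 = 0.72 of each unit of subsidy.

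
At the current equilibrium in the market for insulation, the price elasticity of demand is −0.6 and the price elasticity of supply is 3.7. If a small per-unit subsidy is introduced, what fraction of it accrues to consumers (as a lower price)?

For a small subsidy around the equilibrium, the benefit split depends on the relative slopes, which at a point are proportional to the elasticities.
Buyer share = εs/(εs + |εd|) = 3.7/(3.7 + 0.6) = 37/43; seller share = |εd|/(εs + |εd|) = 6/43.

Consumer share = 37/43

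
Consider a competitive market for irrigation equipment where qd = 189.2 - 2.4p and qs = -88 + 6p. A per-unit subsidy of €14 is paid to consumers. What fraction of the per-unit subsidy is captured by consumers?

Consumer share = 5/7

Pre-subsidy: 189.2 - 2.4p = -88 + 6p gives p* = 33, q* = 110.
With the rebate, buyers effectively pay pb = ps − 14, where ps is the price sellers receive.
Demand in terms of ps becomes qd = 189.2 − 2.4(ps − 14) = 222.8 - 2.4ps. Setting this equal to supply: 222.8 - 2.4ps = -88 + 6ps, so ps = 37.
Buyers pay pb = 37 − 14 = 23; q' = -88 + 6·37 = 134.
Buyers' price falls by p* − pb = 33 − 23 = 10; sellers' price rises by ps − p* = 37 − 33 = 4.
So consumers capture 10/14 = 5/7 of each unit of subsidy.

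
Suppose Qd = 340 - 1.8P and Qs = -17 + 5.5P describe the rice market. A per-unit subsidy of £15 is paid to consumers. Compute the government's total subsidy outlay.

Pre-subsidy: 340 - 1.8P = -17 + 5.5P gives P* = 3570/73, Q* = 18394/73.
With the rebate, buyers effectively pay Pb = Ps − 15, where Ps is the price sellers receive.
Demand in terms of Ps becomes Qd = 340 − 1.8(Ps − 15) = 367 - 1.8Ps. Setting this equal to supply: 367 - 1.8Ps = -17 + 5.5Ps, so Ps = 3840/73.
Buyers pay Pb = 3840/73 − 15 = 2745/73; Q' = -17 + 5.5·(3840/73) = 19879/73.
Government outlay = subsidy × quantity = 15 × 19879/73 = 298185/73.

Government cost = 298185/73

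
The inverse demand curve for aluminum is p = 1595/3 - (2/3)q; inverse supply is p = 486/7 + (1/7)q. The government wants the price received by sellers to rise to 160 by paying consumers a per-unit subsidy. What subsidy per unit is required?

Required subsidy s = 51 per unit

At a seller price of 160, quantity supplied is -486 + 7·160 = 634.
Buyers absorb 634 only when they pay pb = 1595/3 − (2/3)·634 = 109.
s = ps − pb = 160 − 109 = 51.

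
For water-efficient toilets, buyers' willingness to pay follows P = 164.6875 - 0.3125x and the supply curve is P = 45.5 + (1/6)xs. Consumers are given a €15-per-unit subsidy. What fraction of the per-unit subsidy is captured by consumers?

Pre-subsidy: 164.6875 - 0.3125x = 45.5 + (1/6)x gives x* = 5721/23 and P* = 2000/23.
With the rebate, buyers effectively pay Pb = Ps − 15, where Ps is the price sellers receive.
On the curves, Pb = 164.6875 - 0.3125x and Ps = 45.5 + (1/6)x; the wedge Ps − Pb = 15 gives 45.5 + (1/6)x − (164.6875 - 0.3125x) = 15, so x' = 6441/23.
Then Pb = 164.6875 − 0.3125·(6441/23) = 1775/23 and Ps = 45.5 + (1/6)·(6441/23) = 2120/23.
Buyers' price falls by P* − Pb = 2000/23 − 1775/23 = 225/23; sellers' price rises by Ps − P* = 2120/23 − 2000/23 = 120/23.
So consumers capture (225/23)/15 = 15/23 of each unit of subsidy.

Consumer share = 15/23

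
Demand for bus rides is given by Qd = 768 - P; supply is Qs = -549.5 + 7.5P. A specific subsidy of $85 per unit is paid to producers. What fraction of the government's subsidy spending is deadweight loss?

DWL / government spending = 75/1376

Pre-subsidy: 768 - P = -549.5 + 7.5P gives P* = 155, Q* = 613.
With the subsidy, sellers receive Ps = Pb + 85 for each unit, where Pb is the price buyers pay.
Supply in terms of Pb becomes Qs = -549.5 + 7.5(Pb + 85) = 88 + 7.5Pb. Setting this equal to demand: 768 - Pb = 88 + 7.5Pb, so Pb = 80.
Sellers receive Ps = 80 + 85 = 165; Q' = 768 − 1·80 = 688.
ΔCS = ½(613 + 688)(155 − 80) = 48787.5; ΔPS = ½(613 + 688)(165 − 155) = 6505.
Government spending = 85 × 688 = 58480.
DWL = ½ × 85 × (688 − 613) = 3187.5; fraction = 3187.5 / 58480 = 75/1376.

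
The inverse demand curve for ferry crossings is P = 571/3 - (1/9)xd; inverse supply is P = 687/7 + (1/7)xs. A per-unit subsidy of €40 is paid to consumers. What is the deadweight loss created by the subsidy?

Deadweight loss = €3150

Pre-subsidy: 571/3 - (1/9)x = 687/7 + (1/7)x gives x* = 363 and P* = 150.
With the rebate, buyers effectively pay Pb = Ps − 40, where Ps is the price sellers receive.
On the curves, Pb = 571/3 - (1/9)x and Ps = 687/7 + (1/7)x; the wedge Ps − Pb = 40 gives 687/7 + (1/7)x − (571/3 - (1/9)x) = 40, so x' = 520.5.
Then Pb = 571/3 − (1/9)·520.5 = 132.5 and Ps = 687/7 + (1/7)·520.5 = 172.5.
The subsidy expands output by 520.5 − 363 = 157.5 past the efficient level; on those units the gap between marginal cost and willingness to pay runs from 0 up to 40.
DWL = ½ × 40 × 157.5 = 3150.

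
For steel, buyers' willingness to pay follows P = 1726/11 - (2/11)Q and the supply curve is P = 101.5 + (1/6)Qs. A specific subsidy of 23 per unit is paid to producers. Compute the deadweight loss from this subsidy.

Pre-subsidy: 1726/11 - (2/11)Q = 101.5 + (1/6)Q gives Q* = 159 and P* = 128.
With the subsidy, sellers receive Ps = Pb + 23 for each unit, where Pb is the price buyers pay.
On the curves, Pb = 1726/11 - (2/11)Q and Ps = 101.5 + (1/6)Q; the wedge Ps − Pb = 23 gives 101.5 + (1/6)Q − (1726/11 - (2/11)Q) = 23, so Q' = 225.
Then Pb = 1726/11 − (2/11)·225 = 116 and Ps = 101.5 + (1/6)·225 = 139.
The subsidy expands output by 225 − 159 = 66 past the efficient level; on those units the gap between marginal cost and willingness to pay runs from 0 up to 23.
DWL = ½ × 23 × 66 = 759.

Deadweight loss = 759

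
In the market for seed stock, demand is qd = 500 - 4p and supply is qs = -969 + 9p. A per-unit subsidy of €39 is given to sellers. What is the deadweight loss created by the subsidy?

Deadweight loss = €2106

Pre-subsidy: 500 - 4p = -969 + 9p gives p* = 113, q* = 48.
With the subsidy, sellers receive ps = pb + 39 for each unit, where pb is the price buyers pay.
Supply in terms of pb becomes qs = -969 + 9(pb + 39) = -618 + 9pb. Setting this equal to demand: 500 - 4pb = -618 + 9pb, so pb = 86.
Sellers receive ps = 86 + 39 = 125; q' = 500 − 4·86 = 156.
The subsidy expands output by 156 − 48 = 108 past the efficient level; on those units the gap between marginal cost and willingness to pay runs from 0 up to 39.
DWL = ½ × 39 × 108 = 2106.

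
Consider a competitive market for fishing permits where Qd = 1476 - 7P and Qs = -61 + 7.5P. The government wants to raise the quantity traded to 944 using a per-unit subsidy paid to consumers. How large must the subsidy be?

At Q = 944, invert demand for the buyer price: Pb = (1476 − 944)/7 = 76; invert supply for the seller price: Ps = (944 − (-61))/7.5 = 134.
The subsidy must fill the gap: s = Ps − Pb = 134 − 76 = 58.

Required subsidy s = 58 per unit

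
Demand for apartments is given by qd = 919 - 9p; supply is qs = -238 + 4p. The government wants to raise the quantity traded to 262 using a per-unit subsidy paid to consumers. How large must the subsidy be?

Required subsidy s = 52 per unit

At q = 262, invert demand for the buyer price: pb = (919 − 262)/9 = 73; invert supply for the seller price: ps = (262 − (-238))/4 = 125.
The subsidy must fill the gap: s = ps − pb = 125 − 73 = 52.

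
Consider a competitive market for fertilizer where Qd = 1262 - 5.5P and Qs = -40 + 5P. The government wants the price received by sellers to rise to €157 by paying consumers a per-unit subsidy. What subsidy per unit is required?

Required subsidy s = €63 per unit

At a seller price of 157, quantity supplied is -40 + 5·157 = 745.
Buyers absorb 745 only when they pay Pb with 1262 − 5.5·Pb = 745, i.e. Pb = 94.
s = Ps − Pb = 157 − 94 = 63.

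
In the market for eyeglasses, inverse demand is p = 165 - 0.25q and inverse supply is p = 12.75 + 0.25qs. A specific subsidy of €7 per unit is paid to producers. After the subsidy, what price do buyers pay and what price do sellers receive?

Pre-subsidy: 165 - 0.25q = 12.75 + 0.25q gives q* = 304.5 and p* = 88.875.
With the subsidy, sellers receive ps = pb + 7 for each unit, where pb is the price buyers pay.
On the curves, pb = 165 - 0.25q and ps = 12.75 + 0.25q; the wedge ps − pb = 7 gives 12.75 + 0.25q − (165 - 0.25q) = 7, so q' = 318.5.
Then pb = 165 − 0.25·318.5 = 85.375 and ps = 12.75 + 0.25·318.5 = 92.375.

Buyers pay €85.375; sellers receive €92.375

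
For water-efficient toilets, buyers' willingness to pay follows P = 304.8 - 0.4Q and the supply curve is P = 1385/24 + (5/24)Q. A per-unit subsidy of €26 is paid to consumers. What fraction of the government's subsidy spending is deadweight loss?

DWL / government spending = 1560/32771

Pre-subsidy: 304.8 - 0.4Q = 1385/24 + (5/24)Q gives Q* = 29651/73 and P* = 10390/73.
With the rebate, buyers effectively pay Pb = Ps − 26, where Ps is the price sellers receive.
On the curves, Pb = 304.8 - 0.4Q and Ps = 1385/24 + (5/24)Q; the wedge Ps − Pb = 26 gives 1385/24 + (5/24)Q − (304.8 - 0.4Q) = 26, so Q' = 32771/73.
Then Pb = 304.8 − 0.4·(32771/73) = 9142/73 and Ps = 1385/24 + (5/24)·(32771/73) = 11040/73.
ΔCS = ½(29651/73 + 32771/73)(10390/73 − 9142/73) = 38951328/5329; ΔPS = ½(29651/73 + 32771/73)(11040/73 − 10390/73) = 20287150/5329.
Government spending = 26 × 32771/73 = 852046/73.
DWL = ½ × 26 × (32771/73 − 29651/73) = 40560/73; fraction = (40560/73) / (852046/73) = 1560/32771.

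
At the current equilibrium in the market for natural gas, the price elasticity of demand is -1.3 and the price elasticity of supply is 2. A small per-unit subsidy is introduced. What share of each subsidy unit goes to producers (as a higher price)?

Producer share = 13/33

For a small subsidy around the equilibrium, the benefit split depends on the relative slopes, which at a point are proportional to the elasticities.
Buyer share = εs/(εs + |εd|) = 2/(2 + 1.3) = 20/33; seller share = |εd|/(εs + |εd|) = 13/33.
So producers capture 13/33 of the subsidy.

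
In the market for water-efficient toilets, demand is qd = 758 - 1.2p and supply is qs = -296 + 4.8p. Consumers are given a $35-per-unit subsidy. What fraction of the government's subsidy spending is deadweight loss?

DWL / government spending = 7/242

Pre-subsidy: 758 - 1.2p = -296 + 4.8p gives p* = 527/3, q* = 547.2.
With the rebate, buyers effectively pay pb = ps − 35, where ps is the price sellers receive.
Demand in terms of ps becomes qd = 758 − 1.2(ps − 35) = 800 - 1.2ps. Setting this equal to supply: 800 - 1.2ps = -296 + 4.8ps, so ps = 548/3.
Buyers pay pb = 548/3 − 35 = 443/3; q' = -296 + 4.8·(548/3) = 580.8.
ΔCS = ½(547.2 + 580.8)(527/3 − 443/3) = 15792; ΔPS = ½(547.2 + 580.8)(548/3 − 527/3) = 3948.
Government spending = 35 × 580.8 = 20328.
DWL = ½ × 35 × (580.8 − 547.2) = 588; fraction = 588 / 20328 = 7/242.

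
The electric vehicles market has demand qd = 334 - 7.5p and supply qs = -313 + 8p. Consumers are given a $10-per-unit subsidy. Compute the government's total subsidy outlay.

Pre-subsidy: 334 - 7.5p = -313 + 8p gives p* = 1294/31, q* = 649/31.
With the rebate, buyers effectively pay pb = ps − 10, where ps is the price sellers receive.
Demand in terms of ps becomes qd = 334 − 7.5(ps − 10) = 409 - 7.5ps. Setting this equal to supply: 409 - 7.5ps = -313 + 8ps, so ps = 1444/31.
Buyers pay pb = 1444/31 − 10 = 1134/31; q' = -313 + 8·(1444/31) = 1849/31.
Government outlay = subsidy × quantity = 10 × 1849/31 = 18490/31.

Government cost = 18490/31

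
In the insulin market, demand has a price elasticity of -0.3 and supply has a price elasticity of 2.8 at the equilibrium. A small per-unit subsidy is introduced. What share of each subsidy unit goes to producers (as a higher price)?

For a small subsidy around the equilibrium, the benefit split depends on the relative slopes, which at a point are proportional to the elasticities.
Buyer share = εs/(εs + |εd|) = 2.8/(2.8 + 0.3) = 28/31; seller share = |εd|/(εs + |εd|) = 3/31.
So producers capture 3/31 of the subsidy.

Producer share = 3/31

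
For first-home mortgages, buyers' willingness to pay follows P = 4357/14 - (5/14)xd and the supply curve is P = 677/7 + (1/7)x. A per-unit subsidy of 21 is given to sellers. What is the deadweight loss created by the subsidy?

Pre-subsidy: 4357/14 - (5/14)x = 677/7 + (1/7)x gives x* = 429 and P* = 158.
With the subsidy, sellers receive Ps = Pb + 21 for each unit, where Pb is the price buyers pay.
On the curves, Pb = 4357/14 - (5/14)x and Ps = 677/7 + (1/7)x; the wedge Ps − Pb = 21 gives 677/7 + (1/7)x − (4357/14 - (5/14)x) = 21, so x' = 471.
Then Pb = 4357/14 − (5/14)·471 = 143 and Ps = 677/7 + (1/7)·471 = 164.
The subsidy expands output by 471 − 429 = 42 past the efficient level; on those units the gap between marginal cost and willingness to pay runs from 0 up to 21.
DWL = ½ × 21 × 42 = 441.

Deadweight loss = 441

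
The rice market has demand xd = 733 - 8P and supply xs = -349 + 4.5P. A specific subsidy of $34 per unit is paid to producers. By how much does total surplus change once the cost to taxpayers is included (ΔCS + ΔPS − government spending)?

Net change in total surplus = -$1664.64

Pre-subsidy: 733 - 8P = -349 + 4.5P gives P* = 86.56, x* = 40.52.
With the subsidy, sellers receive Ps = Pb + 34 for each unit, where Pb is the price buyers pay.
Supply in terms of Pb becomes xs = -349 + 4.5(Pb + 34) = -196 + 4.5Pb. Setting this equal to demand: 733 - 8Pb = -196 + 4.5Pb, so Pb = 74.32.
Sellers receive Ps = 74.32 + 34 = 108.32; x' = 733 − 8·74.32 = 138.44.
ΔCS = ½(40.52 + 138.44)(86.56 − 74.32) = 1095.2352; ΔPS = ½(40.52 + 138.44)(108.32 − 86.56) = 1947.0848.
Government spending = 34 × 138.44 = 4706.96.
Net change = 1095.2352 + 1947.0848 − 4706.96 = -1664.64. The loss equals the DWL triangle ½·34·97.92.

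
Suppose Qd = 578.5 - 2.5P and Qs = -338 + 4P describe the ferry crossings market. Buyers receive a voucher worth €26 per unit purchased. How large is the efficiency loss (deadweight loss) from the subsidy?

Deadweight loss = €520

Pre-subsidy: 578.5 - 2.5P = -338 + 4P gives P* = 141, Q* = 226.
With the rebate, buyers effectively pay Pb = Ps − 26, where Ps is the price sellers receive.
Demand in terms of Ps becomes Qd = 578.5 − 2.5(Ps − 26) = 643.5 - 2.5Ps. Setting this equal to supply: 643.5 - 2.5Ps = -338 + 4Ps, so Ps = 151.
Buyers pay Pb = 151 − 26 = 125; Q' = -338 + 4·151 = 266.
The subsidy expands output by 266 − 226 = 40 past the efficient level; on those units the gap between marginal cost and willingness to pay runs from 0 up to 26.
DWL = ½ × 26 × 40 = 520.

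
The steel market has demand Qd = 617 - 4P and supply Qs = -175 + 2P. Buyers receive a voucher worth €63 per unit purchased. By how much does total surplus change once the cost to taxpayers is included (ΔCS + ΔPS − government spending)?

Pre-subsidy: 617 - 4P = -175 + 2P gives P* = 132, Q* = 89.
With the rebate, buyers effectively pay Pb = Ps − 63, where Ps is the price sellers receive.
Demand in terms of Ps becomes Qd = 617 − 4(Ps − 63) = 869 - 4Ps. Setting this equal to supply: 869 - 4Ps = -175 + 2Ps, so Ps = 174.
Buyers pay Pb = 174 − 63 = 111; Q' = -175 + 2·174 = 173.
ΔCS = ½(89 + 173)(132 − 111) = 2751; ΔPS = ½(89 + 173)(174 − 132) = 5502.
Government spending = 63 × 173 = 10899.
Net change = 2751 + 5502 − 10899 = -2646. The loss equals the DWL triangle ½·63·84.

Net change in total surplus = -€2646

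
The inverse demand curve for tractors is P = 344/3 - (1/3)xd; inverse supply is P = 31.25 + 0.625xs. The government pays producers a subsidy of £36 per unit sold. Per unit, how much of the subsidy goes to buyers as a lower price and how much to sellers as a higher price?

Pre-subsidy: 344/3 - (1/3)x = 31.25 + 0.625x gives x* = 2002/23 and P* = 1970/23.
With the subsidy, sellers receive Ps = Pb + 36 for each unit, where Pb is the price buyers pay.
On the curves, Pb = 344/3 - (1/3)x and Ps = 31.25 + 0.625x; the wedge Ps − Pb = 36 gives 31.25 + 0.625x − (344/3 - (1/3)x) = 36, so x' = 2866/23.
Then Pb = 344/3 − (1/3)·(2866/23) = 1682/23 and Ps = 31.25 + 0.625·(2866/23) = 2510/23.
Buyers' price falls by P* − Pb = 1970/23 − 1682/23 = 288/23; sellers' price rises by Ps − P* = 2510/23 − 1970/23 = 540/23.

Buyers gain 288/23 per unit; sellers gain 540/23 per unit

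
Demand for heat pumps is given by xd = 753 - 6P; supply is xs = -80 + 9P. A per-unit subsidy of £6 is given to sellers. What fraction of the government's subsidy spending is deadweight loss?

DWL / government spending = 54/2207

Pre-subsidy: 753 - 6P = -80 + 9P gives P* = 833/15, x* = 419.8.
With the subsidy, sellers receive Ps = Pb + 6 for each unit, where Pb is the price buyers pay.
Supply in terms of Pb becomes xs = -80 + 9(Pb + 6) = -26 + 9Pb. Setting this equal to demand: 753 - 6Pb = -26 + 9Pb, so Pb = 779/15.
Sellers receive Ps = 779/15 + 6 = 869/15; x' = 753 − 6·(779/15) = 441.4.
ΔCS = ½(419.8 + 441.4)(833/15 − 779/15) = 1550.16; ΔPS = ½(419.8 + 441.4)(869/15 − 833/15) = 1033.44.
Government spending = 6 × 441.4 = 2648.4.
DWL = ½ × 6 × (441.4 − 419.8) = 64.8; fraction = 64.8 / 2648.4 = 54/2207.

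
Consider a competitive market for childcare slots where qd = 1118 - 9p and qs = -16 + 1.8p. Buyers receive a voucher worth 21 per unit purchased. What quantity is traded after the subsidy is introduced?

Pre-subsidy: 1118 - 9p = -16 + 1.8p gives p* = 105, q* = 173.
With the rebate, buyers effectively pay pb = ps − 21, where ps is the price sellers receive.
Demand in terms of ps becomes qd = 1118 − 9(ps − 21) = 1307 - 9ps. Setting this equal to supply: 1307 - 9ps = -16 + 1.8ps, so ps = 122.5.
Buyers pay pb = 122.5 − 21 = 101.5; q' = -16 + 1.8·122.5 = 204.5.

q' = 204.5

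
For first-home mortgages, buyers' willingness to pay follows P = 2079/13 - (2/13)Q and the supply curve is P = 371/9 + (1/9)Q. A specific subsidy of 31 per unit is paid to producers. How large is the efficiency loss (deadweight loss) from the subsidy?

Pre-subsidy: 2079/13 - (2/13)Q = 371/9 + (1/9)Q gives Q* = 448 and P* = 91.
With the subsidy, sellers receive Ps = Pb + 31 for each unit, where Pb is the price buyers pay.
On the curves, Pb = 2079/13 - (2/13)Q and Ps = 371/9 + (1/9)Q; the wedge Ps − Pb = 31 gives 371/9 + (1/9)Q − (2079/13 - (2/13)Q) = 31, so Q' = 565.
Then Pb = 2079/13 − (2/13)·565 = 73 and Ps = 371/9 + (1/9)·565 = 104.
The subsidy expands output by 565 − 448 = 117 past the efficient level; on those units the gap between marginal cost and willingness to pay runs from 0 up to 31.
DWL = ½ × 31 × 117 = 1813.5.

Deadweight loss = 1813.5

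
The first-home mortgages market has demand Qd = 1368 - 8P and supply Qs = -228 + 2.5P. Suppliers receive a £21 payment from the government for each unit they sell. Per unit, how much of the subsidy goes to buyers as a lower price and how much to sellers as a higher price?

Buyers gain £5 per unit; sellers gain £16 per unit

Pre-subsidy: 1368 - 8P = -228 + 2.5P gives P* = 152, Q* = 152.
With the subsidy, sellers receive Ps = Pb + 21 for each unit, where Pb is the price buyers pay.
Supply in terms of Pb becomes Qs = -228 + 2.5(Pb + 21) = -175.5 + 2.5Pb. Setting this equal to demand: 1368 - 8Pb = -175.5 + 2.5Pb, so Pb = 147.
Sellers receive Ps = 147 + 21 = 168; Q' = 1368 − 8·147 = 192.
Buyers' price falls by P* − Pb = 152 − 147 = 5; sellers' price rises by Ps − P* = 168 − 152 = 16.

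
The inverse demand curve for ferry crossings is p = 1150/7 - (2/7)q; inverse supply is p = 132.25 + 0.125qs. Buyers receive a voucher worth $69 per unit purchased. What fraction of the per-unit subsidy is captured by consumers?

Consumer share = 16/23

Pre-subsidy: 1150/7 - (2/7)q = 132.25 + 0.125q gives q* = 78 and p* = 142.
With the rebate, buyers effectively pay pb = ps − 69, where ps is the price sellers receive.
On the curves, pb = 1150/7 - (2/7)q and ps = 132.25 + 0.125q; the wedge ps − pb = 69 gives 132.25 + 0.125q − (1150/7 - (2/7)q) = 69, so q' = 246.
Then pb = 1150/7 − (2/7)·246 = 94 and ps = 132.25 + 0.125·246 = 163.
Buyers' price falls by p* − pb = 142 − 94 = 48; sellers' price rises by ps − p* = 163 − 142 = 21.
So consumers capture 48/69 = 16/23 of each unit of subsidy.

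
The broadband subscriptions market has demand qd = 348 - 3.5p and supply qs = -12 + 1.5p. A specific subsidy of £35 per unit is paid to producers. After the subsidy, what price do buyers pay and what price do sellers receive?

Pre-subsidy: 348 - 3.5p = -12 + 1.5p gives p* = 72, q* = 96.
With the subsidy, sellers receive ps = pb + 35 for each unit, where pb is the price buyers pay.
Supply in terms of pb becomes qs = -12 + 1.5(pb + 35) = 40.5 + 1.5pb. Setting this equal to demand: 348 - 3.5pb = 40.5 + 1.5pb, so pb = 61.5.
Sellers receive ps = 61.5 + 35 = 96.5; q' = 348 − 3.5·61.5 = 132.75.

Buyers pay £61.5; sellers receive £96.5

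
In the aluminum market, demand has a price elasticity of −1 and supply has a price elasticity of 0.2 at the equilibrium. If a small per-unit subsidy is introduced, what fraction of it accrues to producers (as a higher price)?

Producer share = 5/6

For a small subsidy around the equilibrium, the benefit split depends on the relative slopes, which at a point are proportional to the elasticities.
Buyer share = εs/(εs + |εd|) = 0.2/(0.2 + 1) = 1/6; seller share = |εd|/(εs + |εd|) = 5/6.
So producers capture 5/6 of the subsidy.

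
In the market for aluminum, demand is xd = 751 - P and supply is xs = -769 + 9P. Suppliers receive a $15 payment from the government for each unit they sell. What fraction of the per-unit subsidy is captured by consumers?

Consumer share = 0.9

Pre-subsidy: 751 - P = -769 + 9P gives P* = 152, x* = 599.
With the subsidy, sellers receive Ps = Pb + 15 for each unit, where Pb is the price buyers pay.
Supply in terms of Pb becomes xs = -769 + 9(Pb + 15) = -634 + 9Pb. Setting this equal to demand: 751 - Pb = -634 + 9Pb, so Pb = 138.5.
Sellers receive Ps = 138.5 + 15 = 153.5; x' = 751 − 1·138.5 = 612.5.
Buyers' price falls by P* − Pb = 152 − 138.5 = 13.5; sellers' price rises by Ps − P* = 153.5 − 152 = 1.5.
So consumers capture 13.5/15 = 0.9 of each unit of subsidy.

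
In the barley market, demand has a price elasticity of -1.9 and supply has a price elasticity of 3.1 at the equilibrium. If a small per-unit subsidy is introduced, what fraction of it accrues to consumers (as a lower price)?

Consumer share = 0.62

For a small subsidy around the equilibrium, the benefit split depends on the relative slopes, which at a point are proportional to the elasticities.
Buyer share = εs/(εs + |εd|) = 3.1/(3.1 + 1.9) = 0.62; seller share = |εd|/(εs + |εd|) = 0.38.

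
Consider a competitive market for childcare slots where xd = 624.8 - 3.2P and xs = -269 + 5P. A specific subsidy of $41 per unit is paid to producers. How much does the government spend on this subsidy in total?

Pre-subsidy: 624.8 - 3.2P = -269 + 5P gives P* = 109, x* = 276.
With the subsidy, sellers receive Ps = Pb + 41 for each unit, where Pb is the price buyers pay.
Supply in terms of Pb becomes xs = -269 + 5(Pb + 41) = -64 + 5Pb. Setting this equal to demand: 624.8 - 3.2Pb = -64 + 5Pb, so Pb = 84.
Sellers receive Ps = 84 + 41 = 125; x' = 624.8 − 3.2·84 = 356.
Government outlay = subsidy × quantity = 41 × 356 = 14596.

Government cost = $14596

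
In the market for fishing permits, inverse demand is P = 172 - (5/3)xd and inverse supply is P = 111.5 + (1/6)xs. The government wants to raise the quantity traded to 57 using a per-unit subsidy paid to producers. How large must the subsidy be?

Required subsidy s = 44 per unit

At x = 57, from the demand curve buyers pay Pb = 172 − (5/3)·57 = 77; from the supply curve sellers need Ps = 111.5 + (1/6)·57 = 121.
The subsidy must fill the gap: s = Ps − Pb = 121 − 77 = 44.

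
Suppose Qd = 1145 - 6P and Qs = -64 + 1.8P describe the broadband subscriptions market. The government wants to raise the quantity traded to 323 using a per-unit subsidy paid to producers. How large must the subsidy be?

At Q = 323, invert demand for the buyer price: Pb = (1145 − 323)/6 = 137; invert supply for the seller price: Ps = (323 − (-64))/1.8 = 215.
The subsidy must fill the gap: s = Ps − Pb = 215 − 137 = 78.

Required subsidy s = 78 per unit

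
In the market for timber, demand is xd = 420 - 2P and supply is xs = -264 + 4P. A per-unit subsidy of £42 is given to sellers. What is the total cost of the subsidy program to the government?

Pre-subsidy: 420 - 2P = -264 + 4P gives P* = 114, x* = 192.
With the subsidy, sellers receive Ps = Pb + 42 for each unit, where Pb is the price buyers pay.
Supply in terms of Pb becomes xs = -264 + 4(Pb + 42) = -96 + 4Pb. Setting this equal to demand: 420 - 2Pb = -96 + 4Pb, so Pb = 86.
Sellers receive Ps = 86 + 42 = 128; x' = 420 − 2·86 = 248.
Government outlay = subsidy × quantity = 42 × 248 = 10416.

Government cost = £10416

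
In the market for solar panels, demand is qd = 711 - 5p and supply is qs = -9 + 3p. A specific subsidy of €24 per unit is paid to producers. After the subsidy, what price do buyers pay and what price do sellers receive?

Pre-subsidy: 711 - 5p = -9 + 3p gives p* = 90, q* = 261.
With the subsidy, sellers receive ps = pb + 24 for each unit, where pb is the price buyers pay.
Supply in terms of pb becomes qs = -9 + 3(pb + 24) = 63 + 3pb. Setting this equal to demand: 711 - 5pb = 63 + 3pb, so pb = 81.
Sellers receive ps = 81 + 24 = 105; q' = 711 − 5·81 = 306.

Buyers pay €81; sellers receive €105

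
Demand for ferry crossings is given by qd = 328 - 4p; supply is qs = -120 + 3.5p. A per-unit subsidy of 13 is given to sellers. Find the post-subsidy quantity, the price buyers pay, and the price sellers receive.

q' = 340/3; buyers pay 161/3; sellers receive 200/3

Pre-subsidy: 328 - 4p = -120 + 3.5p gives p* = 896/15, q* = 1336/15.
With the subsidy, sellers receive ps = pb + 13 for each unit, where pb is the price buyers pay.
Supply in terms of pb becomes qs = -120 + 3.5(pb + 13) = -74.5 + 3.5pb. Setting this equal to demand: 328 - 4pb = -74.5 + 3.5pb, so pb = 161/3.
Sellers receive ps = 161/3 + 13 = 200/3; q' = 328 − 4·(161/3) = 340/3.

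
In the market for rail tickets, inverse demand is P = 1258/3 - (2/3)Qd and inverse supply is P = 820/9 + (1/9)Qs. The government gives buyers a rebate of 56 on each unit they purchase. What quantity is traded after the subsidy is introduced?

Pre-subsidy: 1258/3 - (2/3)Q = 820/9 + (1/9)Q gives Q* = 422 and P* = 138.
With the rebate, buyers effectively pay Pb = Ps − 56, where Ps is the price sellers receive.
On the curves, Pb = 1258/3 - (2/3)Q and Ps = 820/9 + (1/9)Q; the wedge Ps − Pb = 56 gives 820/9 + (1/9)Q − (1258/3 - (2/3)Q) = 56, so Q' = 494.
Then Pb = 1258/3 − (2/3)·494 = 90 and Ps = 820/9 + (1/9)·494 = 146.

Q' = 494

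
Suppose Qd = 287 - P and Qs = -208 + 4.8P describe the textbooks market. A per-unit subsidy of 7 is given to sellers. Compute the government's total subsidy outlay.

Pre-subsidy: 287 - P = -208 + 4.8P gives P* = 2475/29, Q* = 5848/29.
With the subsidy, sellers receive Ps = Pb + 7 for each unit, where Pb is the price buyers pay.
Supply in terms of Pb becomes Qs = -208 + 4.8(Pb + 7) = -174.4 + 4.8Pb. Setting this equal to demand: 287 - Pb = -174.4 + 4.8Pb, so Pb = 2307/29.
Sellers receive Ps = 2307/29 + 7 = 2510/29; Q' = 287 − 1·(2307/29) = 6016/29.
Government outlay = subsidy × quantity = 7 × 6016/29 = 42112/29.

Government cost = 42112/29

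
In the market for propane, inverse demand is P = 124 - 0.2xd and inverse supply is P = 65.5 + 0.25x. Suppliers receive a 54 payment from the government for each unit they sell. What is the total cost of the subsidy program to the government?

Pre-subsidy: 124 - 0.2x = 65.5 + 0.25x gives x* = 130 and P* = 98.
With the subsidy, sellers receive Ps = Pb + 54 for each unit, where Pb is the price buyers pay.
On the curves, Pb = 124 - 0.2x and Ps = 65.5 + 0.25x; the wedge Ps − Pb = 54 gives 65.5 + 0.25x − (124 - 0.2x) = 54, so x' = 250.
Then Pb = 124 − 0.2·250 = 74 and Ps = 65.5 + 0.25·250 = 128.
Government outlay = subsidy × quantity = 54 × 250 = 13500.

Government cost = 13500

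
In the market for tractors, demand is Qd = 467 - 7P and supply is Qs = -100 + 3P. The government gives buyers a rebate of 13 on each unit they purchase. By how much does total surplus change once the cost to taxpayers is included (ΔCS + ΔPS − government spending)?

Pre-subsidy: 467 - 7P = -100 + 3P gives P* = 56.7, Q* = 70.1.
With the rebate, buyers effectively pay Pb = Ps − 13, where Ps is the price sellers receive.
Demand in terms of Ps becomes Qd = 467 − 7(Ps − 13) = 558 - 7Ps. Setting this equal to supply: 558 - 7Ps = -100 + 3Ps, so Ps = 65.8.
Buyers pay Pb = 65.8 − 13 = 52.8; Q' = -100 + 3·65.8 = 97.4.
ΔCS = ½(70.1 + 97.4)(56.7 − 52.8) = 326.625; ΔPS = ½(70.1 + 97.4)(65.8 − 56.7) = 762.125.
Government spending = 13 × 97.4 = 1266.2.
Net change = 326.625 + 762.125 − 1266.2 = -177.45. The loss equals the DWL triangle ½·13·27.3.

Net change in total surplus = -177.45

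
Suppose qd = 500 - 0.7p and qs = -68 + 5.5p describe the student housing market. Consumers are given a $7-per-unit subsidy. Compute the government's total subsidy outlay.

Government cost = 382109/124

Pre-subsidy: 500 - 0.7p = -68 + 5.5p gives p* = 2840/31, q* = 13512/31.
With the rebate, buyers effectively pay pb = ps − 7, where ps is the price sellers receive.
Demand in terms of ps becomes qd = 500 − 0.7(ps − 7) = 504.9 - 0.7ps. Setting this equal to supply: 504.9 - 0.7ps = -68 + 5.5ps, so ps = 5729/62.
Buyers pay pb = 5729/62 − 7 = 5295/62; q' = -68 + 5.5·(5729/62) = 54587/124.
Government outlay = subsidy × quantity = 7 × 54587/124 = 382109/124.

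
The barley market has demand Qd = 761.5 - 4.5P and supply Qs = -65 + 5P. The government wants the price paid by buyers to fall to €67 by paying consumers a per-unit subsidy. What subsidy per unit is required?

Required subsidy s = €38 per unit

At a buyer price of 67, quantity demanded is 761.5 − 4.5·67 = 460.
Sellers supply 460 only when they receive Ps with -65 + 5·Ps = 460, i.e. Ps = 105.
s = Ps − Pb = 105 − 67 = 38.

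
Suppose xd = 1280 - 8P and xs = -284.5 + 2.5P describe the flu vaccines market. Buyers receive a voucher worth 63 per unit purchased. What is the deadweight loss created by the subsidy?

Pre-subsidy: 1280 - 8P = -284.5 + 2.5P gives P* = 149, x* = 88.
With the rebate, buyers effectively pay Pb = Ps − 63, where Ps is the price sellers receive.
Demand in terms of Ps becomes xd = 1280 − 8(Ps − 63) = 1784 - 8Ps. Setting this equal to supply: 1784 - 8Ps = -284.5 + 2.5Ps, so Ps = 197.
Buyers pay Pb = 197 − 63 = 134; x' = -284.5 + 2.5·197 = 208.
The subsidy expands output by 208 − 88 = 120 past the efficient level; on those units the gap between marginal cost and willingness to pay runs from 0 up to 63.
DWL = ½ × 63 × 120 = 3780.

Deadweight loss = 3780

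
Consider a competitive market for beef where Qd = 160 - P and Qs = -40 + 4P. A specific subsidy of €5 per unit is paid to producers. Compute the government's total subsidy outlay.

Government cost = €620

Pre-subsidy: 160 - P = -40 + 4P gives P* = 40, Q* = 120.
With the subsidy, sellers receive Ps = Pb + 5 for each unit, where Pb is the price buyers pay.
Supply in terms of Pb becomes Qs = -40 + 4(Pb + 5) = -20 + 4Pb. Setting this equal to demand: 160 - Pb = -20 + 4Pb, so Pb = 36.
Sellers receive Ps = 36 + 5 = 41; Q' = 160 − 1·36 = 124.
Government outlay = subsidy × quantity = 5 × 124 = 620.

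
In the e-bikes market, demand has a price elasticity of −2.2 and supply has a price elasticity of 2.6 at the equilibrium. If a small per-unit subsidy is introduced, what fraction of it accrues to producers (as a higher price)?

Producer share = 11/24

For a small subsidy around the equilibrium, the benefit split depends on the relative slopes, which at a point are proportional to the elasticities.
Buyer share = εs/(εs + |εd|) = 2.6/(2.6 + 2.2) = 13/24; seller share = |εd|/(εs + |εd|) = 11/24.
So producers capture 11/24 of the subsidy.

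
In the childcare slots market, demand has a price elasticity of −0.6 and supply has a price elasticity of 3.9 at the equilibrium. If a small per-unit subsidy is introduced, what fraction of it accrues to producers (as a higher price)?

Producer share = 2/15

For a small subsidy around the equilibrium, the benefit split depends on the relative slopes, which at a point are proportional to the elasticities.
Buyer share = εs/(εs + |εd|) = 3.9/(3.9 + 0.6) = 13/15; seller share = |εd|/(εs + |εd|) = 2/15.
So producers capture 2/15 of the subsidy.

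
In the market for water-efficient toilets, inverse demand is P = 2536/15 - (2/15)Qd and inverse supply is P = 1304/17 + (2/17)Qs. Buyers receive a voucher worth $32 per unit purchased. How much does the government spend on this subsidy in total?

Pre-subsidy: 2536/15 - (2/15)Q = 1304/17 + (2/17)Q gives Q* = 368 and P* = 120.
With the rebate, buyers effectively pay Pb = Ps − 32, where Ps is the price sellers receive.
On the curves, Pb = 2536/15 - (2/15)Q and Ps = 1304/17 + (2/17)Q; the wedge Ps − Pb = 32 gives 1304/17 + (2/17)Q − (2536/15 - (2/15)Q) = 32, so Q' = 495.5.
Then Pb = 2536/15 − (2/15)·495.5 = 103 and Ps = 1304/17 + (2/17)·495.5 = 135.
Government outlay = subsidy × quantity = 32 × 495.5 = 15856.

Government cost = $15856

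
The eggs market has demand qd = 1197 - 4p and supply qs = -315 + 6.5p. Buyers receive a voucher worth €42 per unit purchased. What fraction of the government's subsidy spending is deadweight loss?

Pre-subsidy: 1197 - 4p = -315 + 6.5p gives p* = 144, q* = 621.
With the rebate, buyers effectively pay pb = ps − 42, where ps is the price sellers receive.
Demand in terms of ps becomes qd = 1197 − 4(ps − 42) = 1365 - 4ps. Setting this equal to supply: 1365 - 4ps = -315 + 6.5ps, so ps = 160.
Buyers pay pb = 160 − 42 = 118; q' = -315 + 6.5·160 = 725.
ΔCS = ½(621 + 725)(144 − 118) = 17498; ΔPS = ½(621 + 725)(160 − 144) = 10768.
Government spending = 42 × 725 = 30450.
DWL = ½ × 42 × (725 − 621) = 2184; fraction = 2184 / 30450 = 52/725.

DWL / government spending = 52/725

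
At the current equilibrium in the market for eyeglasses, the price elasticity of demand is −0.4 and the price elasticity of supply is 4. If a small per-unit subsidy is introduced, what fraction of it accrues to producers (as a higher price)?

Producer share = 1/11

For a small subsidy around the equilibrium, the benefit split depends on the relative slopes, which at a point are proportional to the elasticities.
Buyer share = εs/(εs + |εd|) = 4/(4 + 0.4) = 10/11; seller share = |εd|/(εs + |εd|) = 1/11.
So producers capture 1/11 of the subsidy.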